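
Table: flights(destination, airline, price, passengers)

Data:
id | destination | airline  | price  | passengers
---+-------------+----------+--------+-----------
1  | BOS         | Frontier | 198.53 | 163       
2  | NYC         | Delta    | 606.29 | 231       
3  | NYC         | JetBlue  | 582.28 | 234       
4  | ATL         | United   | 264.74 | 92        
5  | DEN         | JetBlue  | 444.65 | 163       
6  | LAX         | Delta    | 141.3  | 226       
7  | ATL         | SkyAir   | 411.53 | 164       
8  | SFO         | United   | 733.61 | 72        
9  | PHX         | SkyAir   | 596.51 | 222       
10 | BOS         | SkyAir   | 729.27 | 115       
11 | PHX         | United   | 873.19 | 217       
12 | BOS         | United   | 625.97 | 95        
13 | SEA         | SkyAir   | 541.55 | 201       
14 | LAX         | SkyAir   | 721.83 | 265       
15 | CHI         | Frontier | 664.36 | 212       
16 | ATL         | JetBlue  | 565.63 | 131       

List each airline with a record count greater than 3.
SELECT airline, COUNT(*) as cnt
FROM flights
GROUP BY airline
HAVING COUNT(*) > 3

Result:
  SkyAir: 5
  United: 4

Note: HAVING filters groups after aggregation, WHERE filters rows before.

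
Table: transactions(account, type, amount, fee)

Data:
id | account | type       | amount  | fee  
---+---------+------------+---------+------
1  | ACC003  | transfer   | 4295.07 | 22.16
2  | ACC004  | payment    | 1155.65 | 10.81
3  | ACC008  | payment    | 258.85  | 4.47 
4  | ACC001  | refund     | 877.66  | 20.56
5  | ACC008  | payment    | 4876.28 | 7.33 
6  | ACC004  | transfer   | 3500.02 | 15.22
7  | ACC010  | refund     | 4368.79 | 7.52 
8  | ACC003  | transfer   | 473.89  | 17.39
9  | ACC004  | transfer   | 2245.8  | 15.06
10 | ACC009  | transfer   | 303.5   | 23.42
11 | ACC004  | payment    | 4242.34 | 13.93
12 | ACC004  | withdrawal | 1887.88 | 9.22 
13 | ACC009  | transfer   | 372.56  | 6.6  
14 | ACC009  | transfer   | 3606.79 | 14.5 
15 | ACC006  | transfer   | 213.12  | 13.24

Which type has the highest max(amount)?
SELECT type, MAX(amount) as val
FROM transactions
GROUP BY type
ORDER BY val DESC
LIMIT 1

Result: payment with max(amount) = 4876.28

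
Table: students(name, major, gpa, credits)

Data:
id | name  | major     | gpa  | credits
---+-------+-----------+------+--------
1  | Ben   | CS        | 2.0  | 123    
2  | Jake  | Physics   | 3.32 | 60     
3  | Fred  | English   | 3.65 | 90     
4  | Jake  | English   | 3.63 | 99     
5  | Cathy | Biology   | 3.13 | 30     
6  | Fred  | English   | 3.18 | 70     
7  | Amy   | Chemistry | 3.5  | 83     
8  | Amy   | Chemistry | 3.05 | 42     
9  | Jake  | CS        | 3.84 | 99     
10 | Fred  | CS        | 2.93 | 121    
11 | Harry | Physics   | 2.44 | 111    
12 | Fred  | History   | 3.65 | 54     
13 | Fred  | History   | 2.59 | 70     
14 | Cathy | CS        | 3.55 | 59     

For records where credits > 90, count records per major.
SELECT major, COUNT(*)
FROM students
WHERE credits > 90
GROUP BY major

Note: WHERE filters rows before grouping.

Result:
  CS: 3
  English: 1
  Physics: 1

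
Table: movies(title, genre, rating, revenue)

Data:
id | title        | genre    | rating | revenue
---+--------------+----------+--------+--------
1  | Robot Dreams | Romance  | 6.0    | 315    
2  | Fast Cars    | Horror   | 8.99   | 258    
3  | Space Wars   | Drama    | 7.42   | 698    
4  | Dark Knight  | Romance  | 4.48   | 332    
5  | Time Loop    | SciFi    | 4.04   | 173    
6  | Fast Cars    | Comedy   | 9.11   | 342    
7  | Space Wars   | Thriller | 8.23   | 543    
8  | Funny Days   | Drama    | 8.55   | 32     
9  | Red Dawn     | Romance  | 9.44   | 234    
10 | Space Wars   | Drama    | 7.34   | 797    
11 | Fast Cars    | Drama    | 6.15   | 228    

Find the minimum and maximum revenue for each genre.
SELECT genre, MIN(revenue), MAX(revenue)
FROM movies
GROUP BY genre

Result:
  Comedy: min=342, max=342
  Drama: min=32, max=797
  Horror: min=258, max=258
  Romance: min=234, max=332
  SciFi: min=173, max=173
  Thriller: min=543, max=543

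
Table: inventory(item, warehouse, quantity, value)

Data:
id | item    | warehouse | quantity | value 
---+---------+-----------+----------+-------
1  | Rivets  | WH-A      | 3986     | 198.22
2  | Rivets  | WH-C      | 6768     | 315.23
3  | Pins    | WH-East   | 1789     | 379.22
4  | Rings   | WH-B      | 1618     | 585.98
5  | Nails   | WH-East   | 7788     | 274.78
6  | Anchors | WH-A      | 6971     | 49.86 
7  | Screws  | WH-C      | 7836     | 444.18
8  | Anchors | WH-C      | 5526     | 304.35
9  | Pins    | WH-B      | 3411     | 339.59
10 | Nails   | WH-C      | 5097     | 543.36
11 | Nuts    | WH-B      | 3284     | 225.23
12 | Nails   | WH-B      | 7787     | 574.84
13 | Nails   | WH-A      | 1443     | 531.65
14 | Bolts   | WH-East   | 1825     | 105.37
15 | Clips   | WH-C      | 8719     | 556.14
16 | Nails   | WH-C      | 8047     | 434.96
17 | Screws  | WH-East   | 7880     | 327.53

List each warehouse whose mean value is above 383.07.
SELECT warehouse, AVG(value)
FROM inventory
GROUP BY warehouse
HAVING AVG(value) > 383.07

Result:
  WH-B: avg=431.41
  WH-C: avg=433.04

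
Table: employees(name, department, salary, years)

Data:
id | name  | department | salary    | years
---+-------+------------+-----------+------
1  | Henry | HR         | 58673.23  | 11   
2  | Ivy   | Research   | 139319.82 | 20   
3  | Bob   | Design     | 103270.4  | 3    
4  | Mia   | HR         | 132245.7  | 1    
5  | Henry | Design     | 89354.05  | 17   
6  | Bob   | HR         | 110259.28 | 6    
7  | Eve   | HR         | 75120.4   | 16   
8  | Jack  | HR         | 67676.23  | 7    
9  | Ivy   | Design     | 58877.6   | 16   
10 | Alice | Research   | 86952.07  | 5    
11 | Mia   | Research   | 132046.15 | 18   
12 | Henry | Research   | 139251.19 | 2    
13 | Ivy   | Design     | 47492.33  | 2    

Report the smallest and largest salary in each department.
SELECT department, MIN(salary), MAX(salary)
FROM employees
GROUP BY department

Result:
  Design: min=47492.33, max=103270.40
  HR: min=58673.23, max=132245.70
  Research: min=86952.07, max=139319.82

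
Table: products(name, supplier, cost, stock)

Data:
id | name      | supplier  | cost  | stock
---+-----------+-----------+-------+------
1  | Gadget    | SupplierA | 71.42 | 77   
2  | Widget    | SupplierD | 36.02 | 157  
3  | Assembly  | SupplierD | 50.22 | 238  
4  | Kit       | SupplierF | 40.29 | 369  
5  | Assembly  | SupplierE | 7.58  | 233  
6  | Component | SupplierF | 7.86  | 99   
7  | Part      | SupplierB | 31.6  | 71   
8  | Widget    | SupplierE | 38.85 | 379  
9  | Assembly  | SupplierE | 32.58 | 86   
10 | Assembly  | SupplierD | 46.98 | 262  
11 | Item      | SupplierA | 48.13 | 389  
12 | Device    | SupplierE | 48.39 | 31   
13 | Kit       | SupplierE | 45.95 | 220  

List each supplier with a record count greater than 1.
SELECT supplier, COUNT(*) as cnt
FROM products
GROUP BY supplier
HAVING COUNT(*) > 1

Result:
  SupplierA: 2
  SupplierD: 3
  SupplierE: 5
  SupplierF: 2

Note: HAVING filters groups after aggregation, WHERE filters rows before.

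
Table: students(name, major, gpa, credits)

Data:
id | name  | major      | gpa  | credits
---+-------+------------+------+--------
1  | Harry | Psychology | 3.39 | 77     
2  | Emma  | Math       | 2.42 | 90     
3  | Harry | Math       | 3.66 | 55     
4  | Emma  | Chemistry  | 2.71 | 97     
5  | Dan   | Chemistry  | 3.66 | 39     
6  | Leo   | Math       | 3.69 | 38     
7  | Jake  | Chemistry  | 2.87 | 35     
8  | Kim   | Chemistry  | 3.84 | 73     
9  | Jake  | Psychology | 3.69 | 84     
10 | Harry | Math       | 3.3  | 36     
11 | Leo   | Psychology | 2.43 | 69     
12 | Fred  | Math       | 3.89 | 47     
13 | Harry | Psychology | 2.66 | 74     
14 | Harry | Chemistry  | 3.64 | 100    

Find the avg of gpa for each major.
SELECT major, AVG(gpa) as result
FROM students
GROUP BY major

Result:
  Chemistry: 3.34
  Math: 3.39
  Psychology: 3.04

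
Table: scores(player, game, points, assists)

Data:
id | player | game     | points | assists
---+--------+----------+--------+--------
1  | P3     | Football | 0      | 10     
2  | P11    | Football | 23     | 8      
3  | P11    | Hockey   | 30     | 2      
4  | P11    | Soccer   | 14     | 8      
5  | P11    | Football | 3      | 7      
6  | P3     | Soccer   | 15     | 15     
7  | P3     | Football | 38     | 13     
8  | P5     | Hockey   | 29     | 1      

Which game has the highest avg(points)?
SELECT game, AVG(points) as val
FROM scores
GROUP BY game
ORDER BY val DESC
LIMIT 1

Result: Hockey with avg(points) = 29.50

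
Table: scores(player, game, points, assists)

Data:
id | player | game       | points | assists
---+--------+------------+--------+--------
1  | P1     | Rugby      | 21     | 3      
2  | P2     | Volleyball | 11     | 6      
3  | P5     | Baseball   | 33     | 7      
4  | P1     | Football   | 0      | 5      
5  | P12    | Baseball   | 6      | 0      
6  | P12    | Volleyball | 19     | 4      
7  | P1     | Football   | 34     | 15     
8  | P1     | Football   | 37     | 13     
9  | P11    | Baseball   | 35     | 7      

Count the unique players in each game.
SELECT game, COUNT(DISTINCT player)
FROM scores
GROUP BY game

Result:
  Baseball: 3 distinct
  Football: 1 distinct
  Rugby: 1 distinct
  Volleyball: 2 distinct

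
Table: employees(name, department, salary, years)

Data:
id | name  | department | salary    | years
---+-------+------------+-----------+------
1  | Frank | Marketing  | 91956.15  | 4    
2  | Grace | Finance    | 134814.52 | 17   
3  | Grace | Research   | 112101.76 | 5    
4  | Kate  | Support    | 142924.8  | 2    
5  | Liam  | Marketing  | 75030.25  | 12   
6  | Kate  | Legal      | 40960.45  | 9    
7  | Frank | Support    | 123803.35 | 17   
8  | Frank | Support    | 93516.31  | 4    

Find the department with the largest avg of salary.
SELECT department, AVG(salary) as val
FROM employees
GROUP BY department
ORDER BY val DESC
LIMIT 1

Result: Finance with avg(salary) = 134814.52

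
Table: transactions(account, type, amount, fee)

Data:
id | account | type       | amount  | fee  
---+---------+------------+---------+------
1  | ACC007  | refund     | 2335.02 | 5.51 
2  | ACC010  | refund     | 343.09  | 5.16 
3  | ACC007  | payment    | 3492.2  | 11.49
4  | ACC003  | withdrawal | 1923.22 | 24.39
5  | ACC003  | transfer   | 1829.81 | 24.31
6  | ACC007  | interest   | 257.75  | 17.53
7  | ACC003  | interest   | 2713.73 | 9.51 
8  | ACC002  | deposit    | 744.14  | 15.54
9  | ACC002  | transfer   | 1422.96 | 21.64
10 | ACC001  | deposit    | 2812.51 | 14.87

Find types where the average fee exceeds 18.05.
SELECT type, AVG(fee)
FROM transactions
GROUP BY type
HAVING AVG(fee) > 18.05

Result:
  transfer: avg=22.98
  withdrawal: avg=24.39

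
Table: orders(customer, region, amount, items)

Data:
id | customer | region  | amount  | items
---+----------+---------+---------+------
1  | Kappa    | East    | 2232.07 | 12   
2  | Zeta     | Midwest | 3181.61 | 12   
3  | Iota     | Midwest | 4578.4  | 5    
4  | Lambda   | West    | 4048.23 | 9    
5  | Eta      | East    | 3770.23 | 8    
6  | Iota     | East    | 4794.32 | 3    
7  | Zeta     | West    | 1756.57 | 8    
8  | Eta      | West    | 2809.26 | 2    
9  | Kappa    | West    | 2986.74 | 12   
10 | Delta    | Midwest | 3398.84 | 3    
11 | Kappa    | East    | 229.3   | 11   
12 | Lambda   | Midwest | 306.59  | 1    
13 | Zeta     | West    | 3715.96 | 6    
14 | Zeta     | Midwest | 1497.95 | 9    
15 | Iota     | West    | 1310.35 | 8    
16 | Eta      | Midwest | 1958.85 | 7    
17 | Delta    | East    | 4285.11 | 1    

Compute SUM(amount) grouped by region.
SELECT region, SUM(amount) as result
FROM orders
GROUP BY region

Result:
  East: 15311.03
  Midwest: 14922.24
  West: 16627.11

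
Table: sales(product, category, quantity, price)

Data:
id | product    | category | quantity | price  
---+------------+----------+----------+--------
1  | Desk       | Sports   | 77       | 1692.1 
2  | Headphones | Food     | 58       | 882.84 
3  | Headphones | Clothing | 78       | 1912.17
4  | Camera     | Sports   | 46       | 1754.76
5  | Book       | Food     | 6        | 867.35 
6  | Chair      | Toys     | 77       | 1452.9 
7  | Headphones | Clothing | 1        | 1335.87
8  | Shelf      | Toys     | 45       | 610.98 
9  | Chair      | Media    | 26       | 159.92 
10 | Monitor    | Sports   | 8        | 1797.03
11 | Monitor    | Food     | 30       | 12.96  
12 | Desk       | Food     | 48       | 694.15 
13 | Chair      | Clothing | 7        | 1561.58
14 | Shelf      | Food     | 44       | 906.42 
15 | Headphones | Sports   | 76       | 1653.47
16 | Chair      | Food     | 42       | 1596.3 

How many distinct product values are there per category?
SELECT category, COUNT(DISTINCT product)
FROM sales
GROUP BY category

Result:
  Clothing: 2 distinct
  Food: 6 distinct
  Media: 1 distinct
  Sports: 4 distinct
  Toys: 2 distinct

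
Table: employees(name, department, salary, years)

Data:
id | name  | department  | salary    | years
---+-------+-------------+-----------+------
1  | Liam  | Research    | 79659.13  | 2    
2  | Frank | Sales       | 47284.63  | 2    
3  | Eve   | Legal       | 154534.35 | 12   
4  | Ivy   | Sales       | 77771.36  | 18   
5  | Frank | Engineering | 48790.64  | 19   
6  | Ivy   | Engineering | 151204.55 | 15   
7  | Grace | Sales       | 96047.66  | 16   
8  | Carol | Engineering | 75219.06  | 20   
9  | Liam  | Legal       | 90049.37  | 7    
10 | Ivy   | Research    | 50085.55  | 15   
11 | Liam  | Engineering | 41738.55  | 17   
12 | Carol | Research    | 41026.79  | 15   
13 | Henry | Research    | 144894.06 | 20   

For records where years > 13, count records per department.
SELECT department, COUNT(*)
FROM employees
WHERE years > 13
GROUP BY department

Note: WHERE filters rows before grouping.

Result:
  Engineering: 4
  Research: 3
  Sales: 2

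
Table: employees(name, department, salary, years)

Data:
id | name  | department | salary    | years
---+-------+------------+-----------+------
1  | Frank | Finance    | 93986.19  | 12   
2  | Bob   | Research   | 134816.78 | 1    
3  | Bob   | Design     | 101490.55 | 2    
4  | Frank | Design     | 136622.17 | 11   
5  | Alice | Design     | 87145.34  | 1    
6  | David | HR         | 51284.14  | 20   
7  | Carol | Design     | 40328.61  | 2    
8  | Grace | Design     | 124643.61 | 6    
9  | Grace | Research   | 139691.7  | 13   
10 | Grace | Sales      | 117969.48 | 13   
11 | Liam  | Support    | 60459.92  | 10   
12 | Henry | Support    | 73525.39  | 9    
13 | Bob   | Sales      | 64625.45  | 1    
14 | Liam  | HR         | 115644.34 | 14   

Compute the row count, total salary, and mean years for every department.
SELECT department,
       COUNT(*) as cnt,
       SUM(salary) as total_salary,
       AVG(years) as avg_years
FROM employees
GROUP BY department

Result:
  Design: 5 records, 490230.28 total salary, 4.40 avg years
  Finance: 1 records, 93986.19 total salary, 12.00 avg years
  HR: 2 records, 166928.48 total salary, 17.00 avg years
  Research: 2 records, 274508.48 total salary, 7.00 avg years
  Sales: 2 records, 182594.93 total salary, 7.00 avg years
  Support: 2 records, 133985.31 total salary, 9.50 avg years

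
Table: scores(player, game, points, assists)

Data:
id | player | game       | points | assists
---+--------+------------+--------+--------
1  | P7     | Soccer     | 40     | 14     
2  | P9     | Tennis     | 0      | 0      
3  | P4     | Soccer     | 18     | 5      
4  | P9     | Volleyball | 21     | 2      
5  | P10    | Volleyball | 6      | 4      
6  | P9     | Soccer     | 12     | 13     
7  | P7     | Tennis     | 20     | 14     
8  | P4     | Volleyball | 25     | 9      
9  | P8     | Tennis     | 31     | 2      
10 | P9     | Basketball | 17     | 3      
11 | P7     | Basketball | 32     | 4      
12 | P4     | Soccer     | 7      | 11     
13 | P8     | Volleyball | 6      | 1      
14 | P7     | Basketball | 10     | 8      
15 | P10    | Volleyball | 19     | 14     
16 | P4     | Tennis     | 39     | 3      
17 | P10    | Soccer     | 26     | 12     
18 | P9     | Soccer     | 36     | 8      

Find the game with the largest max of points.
SELECT game, MAX(points) as val
FROM scores
GROUP BY game
ORDER BY val DESC
LIMIT 1

Result: Soccer with max(points) = 40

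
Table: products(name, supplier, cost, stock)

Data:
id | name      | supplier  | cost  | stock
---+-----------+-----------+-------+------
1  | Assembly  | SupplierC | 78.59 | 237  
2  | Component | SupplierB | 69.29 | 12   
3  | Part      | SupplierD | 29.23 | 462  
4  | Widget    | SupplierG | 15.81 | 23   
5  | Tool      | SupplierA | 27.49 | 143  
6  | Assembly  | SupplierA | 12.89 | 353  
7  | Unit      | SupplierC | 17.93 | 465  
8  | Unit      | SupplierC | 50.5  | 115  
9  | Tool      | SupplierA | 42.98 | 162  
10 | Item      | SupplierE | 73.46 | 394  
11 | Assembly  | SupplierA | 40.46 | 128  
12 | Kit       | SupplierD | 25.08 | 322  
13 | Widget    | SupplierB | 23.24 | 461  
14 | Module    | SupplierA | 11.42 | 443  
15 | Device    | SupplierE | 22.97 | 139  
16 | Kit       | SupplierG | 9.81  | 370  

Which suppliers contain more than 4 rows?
SELECT supplier, COUNT(*) as cnt
FROM products
GROUP BY supplier
HAVING COUNT(*) > 4

Result:
  SupplierA: 5

Note: HAVING filters groups after aggregation, WHERE filters rows before.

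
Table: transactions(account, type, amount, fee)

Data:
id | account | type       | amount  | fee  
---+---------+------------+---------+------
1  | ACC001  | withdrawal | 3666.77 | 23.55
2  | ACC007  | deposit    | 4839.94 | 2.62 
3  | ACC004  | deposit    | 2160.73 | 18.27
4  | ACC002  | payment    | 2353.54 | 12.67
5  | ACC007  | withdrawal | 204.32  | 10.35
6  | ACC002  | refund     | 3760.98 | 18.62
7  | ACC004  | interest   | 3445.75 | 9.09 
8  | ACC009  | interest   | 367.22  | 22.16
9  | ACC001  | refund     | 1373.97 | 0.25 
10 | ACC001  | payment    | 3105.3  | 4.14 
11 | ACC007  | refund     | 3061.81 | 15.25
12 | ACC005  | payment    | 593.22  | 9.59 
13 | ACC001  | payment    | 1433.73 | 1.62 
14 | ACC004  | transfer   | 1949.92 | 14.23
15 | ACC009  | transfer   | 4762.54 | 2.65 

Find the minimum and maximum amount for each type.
SELECT type, MIN(amount), MAX(amount)
FROM transactions
GROUP BY type

Result:
  deposit: min=2160.73, max=4839.94
  interest: min=367.22, max=3445.75
  payment: min=593.22, max=3105.30
  refund: min=1373.97, max=3760.98
  transfer: min=1949.92, max=4762.54
  withdrawal: min=204.32, max=3666.77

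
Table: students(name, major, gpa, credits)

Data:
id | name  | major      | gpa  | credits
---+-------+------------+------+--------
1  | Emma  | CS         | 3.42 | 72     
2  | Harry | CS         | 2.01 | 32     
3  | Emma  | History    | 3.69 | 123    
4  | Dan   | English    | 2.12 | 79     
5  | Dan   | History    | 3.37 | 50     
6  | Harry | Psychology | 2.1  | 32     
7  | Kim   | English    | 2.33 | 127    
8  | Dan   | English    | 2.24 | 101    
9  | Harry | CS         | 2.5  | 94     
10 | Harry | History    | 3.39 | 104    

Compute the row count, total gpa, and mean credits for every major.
SELECT major,
       COUNT(*) as cnt,
       SUM(gpa) as total_gpa,
       AVG(credits) as avg_credits
FROM students
GROUP BY major

Result:
  CS: 3 records, 7.93 total gpa, 66.00 avg credits
  English: 3 records, 6.69 total gpa, 102.33 avg credits
  History: 3 records, 10.45 total gpa, 92.33 avg credits
  Psychology: 1 records, 2.10 total gpa, 32.00 avg credits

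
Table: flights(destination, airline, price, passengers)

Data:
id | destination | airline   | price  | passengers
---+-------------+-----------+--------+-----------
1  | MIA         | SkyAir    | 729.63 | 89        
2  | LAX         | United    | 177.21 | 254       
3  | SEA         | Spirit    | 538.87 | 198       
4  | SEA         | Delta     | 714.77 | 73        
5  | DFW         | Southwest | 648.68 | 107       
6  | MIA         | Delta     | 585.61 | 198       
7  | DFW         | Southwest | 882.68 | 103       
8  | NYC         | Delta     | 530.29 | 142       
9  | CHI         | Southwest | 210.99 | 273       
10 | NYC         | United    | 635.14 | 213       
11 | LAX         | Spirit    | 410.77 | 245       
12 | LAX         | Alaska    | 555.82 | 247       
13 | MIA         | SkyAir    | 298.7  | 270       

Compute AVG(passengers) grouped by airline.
SELECT airline, AVG(passengers) as result
FROM flights
GROUP BY airline

Result:
  Alaska: 247.00
  Delta: 137.67
  SkyAir: 179.50
  Southwest: 161.00
  Spirit: 221.50
  United: 233.50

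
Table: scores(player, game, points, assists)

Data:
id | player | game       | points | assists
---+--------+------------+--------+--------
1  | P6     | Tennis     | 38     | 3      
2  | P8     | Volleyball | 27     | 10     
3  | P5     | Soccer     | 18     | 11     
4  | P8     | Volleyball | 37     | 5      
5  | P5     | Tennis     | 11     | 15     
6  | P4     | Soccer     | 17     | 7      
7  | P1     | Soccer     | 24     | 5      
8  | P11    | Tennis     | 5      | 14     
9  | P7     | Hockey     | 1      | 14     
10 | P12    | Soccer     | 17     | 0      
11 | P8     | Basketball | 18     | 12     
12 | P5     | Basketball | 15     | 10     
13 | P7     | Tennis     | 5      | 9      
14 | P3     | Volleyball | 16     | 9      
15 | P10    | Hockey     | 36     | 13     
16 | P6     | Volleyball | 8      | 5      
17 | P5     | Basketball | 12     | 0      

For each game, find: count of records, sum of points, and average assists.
SELECT game,
       COUNT(*) as cnt,
       SUM(points) as total_points,
       AVG(assists) as avg_assists
FROM scores
GROUP BY game

Result:
  Basketball: 3 records, 45 total points, 7.33 avg assists
  Hockey: 2 records, 37 total points, 13.50 avg assists
  Soccer: 4 records, 76 total points, 5.75 avg assists
  Tennis: 4 records, 59 total points, 10.25 avg assists
  Volleyball: 4 records, 88 total points, 7.25 avg assists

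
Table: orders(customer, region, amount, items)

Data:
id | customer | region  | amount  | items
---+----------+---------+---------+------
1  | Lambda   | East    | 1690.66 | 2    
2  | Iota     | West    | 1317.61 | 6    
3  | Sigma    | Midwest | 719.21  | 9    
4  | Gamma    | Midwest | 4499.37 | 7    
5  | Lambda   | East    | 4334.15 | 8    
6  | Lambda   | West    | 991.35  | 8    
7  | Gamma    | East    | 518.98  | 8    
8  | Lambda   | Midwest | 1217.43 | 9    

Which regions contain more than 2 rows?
SELECT region, COUNT(*) as cnt
FROM orders
GROUP BY region
HAVING COUNT(*) > 2

Result:
  East: 3
  Midwest: 3

Note: HAVING filters groups after aggregation, WHERE filters rows before.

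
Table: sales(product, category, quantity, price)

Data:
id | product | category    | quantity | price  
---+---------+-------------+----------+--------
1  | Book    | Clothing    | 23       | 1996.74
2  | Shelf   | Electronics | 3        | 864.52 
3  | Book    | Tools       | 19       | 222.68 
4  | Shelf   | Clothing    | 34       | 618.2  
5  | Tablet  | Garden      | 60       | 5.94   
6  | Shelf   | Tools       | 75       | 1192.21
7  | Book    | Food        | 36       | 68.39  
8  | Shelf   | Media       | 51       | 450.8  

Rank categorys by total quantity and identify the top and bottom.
SELECT category, SUM(quantity)
FROM sales
GROUP BY category
ORDER BY SUM(quantity)

All groups:
  Electronics: 3
  Food: 36
  Media: 51
  Clothing: 57
  Garden: 60
  Tools: 94

Highest: Tools (94)
Lowest: Electronics (3)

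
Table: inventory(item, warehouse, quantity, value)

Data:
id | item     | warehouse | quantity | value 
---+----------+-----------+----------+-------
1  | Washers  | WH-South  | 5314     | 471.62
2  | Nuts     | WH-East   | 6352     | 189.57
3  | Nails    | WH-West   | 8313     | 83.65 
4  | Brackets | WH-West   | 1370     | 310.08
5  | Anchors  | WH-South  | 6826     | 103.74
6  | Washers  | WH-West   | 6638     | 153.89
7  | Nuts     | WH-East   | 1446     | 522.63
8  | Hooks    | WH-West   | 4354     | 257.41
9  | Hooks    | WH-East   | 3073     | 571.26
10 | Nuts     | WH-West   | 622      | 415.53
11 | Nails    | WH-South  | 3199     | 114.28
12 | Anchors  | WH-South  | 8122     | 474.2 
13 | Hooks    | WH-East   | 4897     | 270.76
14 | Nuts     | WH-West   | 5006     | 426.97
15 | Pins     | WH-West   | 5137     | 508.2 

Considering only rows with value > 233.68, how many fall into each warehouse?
SELECT warehouse, COUNT(*)
FROM inventory
WHERE value > 233.68
GROUP BY warehouse

Note: WHERE filters rows before grouping.

Result:
  WH-East: 3
  WH-South: 2
  WH-West: 5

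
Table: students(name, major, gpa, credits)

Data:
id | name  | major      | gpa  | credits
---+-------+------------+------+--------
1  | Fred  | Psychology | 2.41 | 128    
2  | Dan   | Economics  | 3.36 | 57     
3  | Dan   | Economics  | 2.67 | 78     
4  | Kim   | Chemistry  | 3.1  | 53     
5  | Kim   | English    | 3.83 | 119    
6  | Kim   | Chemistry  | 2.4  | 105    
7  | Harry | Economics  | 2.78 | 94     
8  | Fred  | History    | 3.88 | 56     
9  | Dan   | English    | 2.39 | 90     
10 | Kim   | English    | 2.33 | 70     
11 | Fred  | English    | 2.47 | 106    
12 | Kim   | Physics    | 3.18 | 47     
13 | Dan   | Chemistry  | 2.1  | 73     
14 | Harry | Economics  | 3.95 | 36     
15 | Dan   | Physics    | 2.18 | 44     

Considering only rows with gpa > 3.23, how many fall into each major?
SELECT major, COUNT(*)
FROM students
WHERE gpa > 3.23
GROUP BY major

Note: WHERE filters rows before grouping.

Result:
  Economics: 2
  English: 1
  History: 1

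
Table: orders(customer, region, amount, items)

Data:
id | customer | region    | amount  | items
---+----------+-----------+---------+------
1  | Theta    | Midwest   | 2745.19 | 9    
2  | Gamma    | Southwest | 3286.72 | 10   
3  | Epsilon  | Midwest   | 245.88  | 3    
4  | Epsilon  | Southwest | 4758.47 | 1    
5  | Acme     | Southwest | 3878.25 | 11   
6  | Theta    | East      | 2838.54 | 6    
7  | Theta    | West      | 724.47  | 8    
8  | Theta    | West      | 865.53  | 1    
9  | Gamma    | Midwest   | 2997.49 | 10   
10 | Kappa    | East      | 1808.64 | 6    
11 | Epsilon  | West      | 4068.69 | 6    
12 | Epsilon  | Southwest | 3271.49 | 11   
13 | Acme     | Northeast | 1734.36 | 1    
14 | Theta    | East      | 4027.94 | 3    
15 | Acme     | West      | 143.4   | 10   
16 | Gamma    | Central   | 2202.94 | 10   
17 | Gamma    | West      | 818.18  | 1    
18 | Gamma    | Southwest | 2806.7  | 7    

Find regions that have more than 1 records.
SELECT region, COUNT(*) as cnt
FROM orders
GROUP BY region
HAVING COUNT(*) > 1

Result:
  East: 3
  Midwest: 3
  Southwest: 5
  West: 5

Note: HAVING filters groups after aggregation, WHERE filters rows before.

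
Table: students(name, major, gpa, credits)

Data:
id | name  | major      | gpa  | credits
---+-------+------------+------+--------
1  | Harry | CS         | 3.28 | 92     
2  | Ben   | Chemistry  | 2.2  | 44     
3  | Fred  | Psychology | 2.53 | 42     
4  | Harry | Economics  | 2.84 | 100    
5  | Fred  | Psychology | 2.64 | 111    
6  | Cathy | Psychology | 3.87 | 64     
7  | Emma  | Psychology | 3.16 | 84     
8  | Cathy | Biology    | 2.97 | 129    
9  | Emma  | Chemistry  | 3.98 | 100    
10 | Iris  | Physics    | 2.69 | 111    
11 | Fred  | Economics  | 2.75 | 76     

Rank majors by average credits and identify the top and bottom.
SELECT major, AVG(credits)
FROM students
GROUP BY major
ORDER BY AVG(credits)

All groups:
  Chemistry: 72.00
  Psychology: 75.25
  Economics: 88.00
  CS: 92.00
  Physics: 111.00
  Biology: 129.00

Highest: Biology (129.00)
Lowest: Chemistry (72.00)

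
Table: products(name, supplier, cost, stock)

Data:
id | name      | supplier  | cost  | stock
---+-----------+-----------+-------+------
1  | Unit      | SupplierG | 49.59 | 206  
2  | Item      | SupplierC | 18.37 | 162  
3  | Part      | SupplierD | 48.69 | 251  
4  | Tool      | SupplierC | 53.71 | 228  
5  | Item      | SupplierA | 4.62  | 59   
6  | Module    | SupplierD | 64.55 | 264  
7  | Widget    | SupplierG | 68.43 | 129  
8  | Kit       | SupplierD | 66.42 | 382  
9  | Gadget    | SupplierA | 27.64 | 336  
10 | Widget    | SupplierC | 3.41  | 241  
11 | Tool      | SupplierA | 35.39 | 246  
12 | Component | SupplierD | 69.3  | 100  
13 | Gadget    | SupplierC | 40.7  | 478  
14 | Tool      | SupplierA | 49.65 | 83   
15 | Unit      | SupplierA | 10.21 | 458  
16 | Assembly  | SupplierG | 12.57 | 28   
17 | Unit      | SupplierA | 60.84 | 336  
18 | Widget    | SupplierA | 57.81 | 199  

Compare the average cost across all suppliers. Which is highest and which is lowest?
SELECT supplier, AVG(cost)
FROM products
GROUP BY supplier
ORDER BY AVG(cost)

All groups:
  SupplierC: 29.05
  SupplierA: 35.17
  SupplierG: 43.53
  SupplierD: 62.24

Highest: SupplierD (62.24)
Lowest: SupplierC (29.05)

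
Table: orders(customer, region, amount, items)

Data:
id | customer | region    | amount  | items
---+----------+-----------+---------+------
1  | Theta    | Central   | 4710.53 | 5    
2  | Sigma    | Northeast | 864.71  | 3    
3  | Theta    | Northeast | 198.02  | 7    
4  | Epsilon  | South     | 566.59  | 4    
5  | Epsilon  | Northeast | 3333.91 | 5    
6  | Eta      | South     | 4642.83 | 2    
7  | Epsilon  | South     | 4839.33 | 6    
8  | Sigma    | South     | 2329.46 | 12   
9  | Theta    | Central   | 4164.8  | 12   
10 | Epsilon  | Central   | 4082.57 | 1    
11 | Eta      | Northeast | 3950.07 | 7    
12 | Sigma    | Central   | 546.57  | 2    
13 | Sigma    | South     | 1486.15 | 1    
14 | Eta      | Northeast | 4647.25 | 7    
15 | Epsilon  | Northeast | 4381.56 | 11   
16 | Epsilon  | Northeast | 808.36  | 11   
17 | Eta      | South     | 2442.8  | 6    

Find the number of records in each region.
SELECT region, COUNT(*) as count
FROM orders
GROUP BY region

Result:
  Central: 4
  Northeast: 7
  South: 6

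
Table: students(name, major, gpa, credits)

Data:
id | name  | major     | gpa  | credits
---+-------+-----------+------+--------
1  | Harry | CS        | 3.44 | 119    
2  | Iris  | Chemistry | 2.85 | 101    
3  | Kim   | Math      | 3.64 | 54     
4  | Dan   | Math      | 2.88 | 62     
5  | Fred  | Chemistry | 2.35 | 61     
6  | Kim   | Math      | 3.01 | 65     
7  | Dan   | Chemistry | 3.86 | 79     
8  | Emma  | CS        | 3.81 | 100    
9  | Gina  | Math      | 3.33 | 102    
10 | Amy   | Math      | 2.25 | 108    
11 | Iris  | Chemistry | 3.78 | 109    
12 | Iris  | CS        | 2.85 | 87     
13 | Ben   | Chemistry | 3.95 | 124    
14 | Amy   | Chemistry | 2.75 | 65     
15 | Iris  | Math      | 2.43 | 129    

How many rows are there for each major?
SELECT major, COUNT(*) as count
FROM students
GROUP BY major

Result:
  CS: 3
  Chemistry: 6
  Math: 6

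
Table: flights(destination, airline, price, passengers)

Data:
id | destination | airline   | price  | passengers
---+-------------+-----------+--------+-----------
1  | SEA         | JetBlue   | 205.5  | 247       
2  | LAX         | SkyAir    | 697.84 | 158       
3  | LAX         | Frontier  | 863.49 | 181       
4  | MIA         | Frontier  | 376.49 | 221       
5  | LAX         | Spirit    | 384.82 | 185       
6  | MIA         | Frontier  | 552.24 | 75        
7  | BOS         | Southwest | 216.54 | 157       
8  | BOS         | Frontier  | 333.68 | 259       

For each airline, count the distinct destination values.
SELECT airline, COUNT(DISTINCT destination)
FROM flights
GROUP BY airline

Result:
  Frontier: 3 distinct
  JetBlue: 1 distinct
  SkyAir: 1 distinct
  Southwest: 1 distinct
  Spirit: 1 distinct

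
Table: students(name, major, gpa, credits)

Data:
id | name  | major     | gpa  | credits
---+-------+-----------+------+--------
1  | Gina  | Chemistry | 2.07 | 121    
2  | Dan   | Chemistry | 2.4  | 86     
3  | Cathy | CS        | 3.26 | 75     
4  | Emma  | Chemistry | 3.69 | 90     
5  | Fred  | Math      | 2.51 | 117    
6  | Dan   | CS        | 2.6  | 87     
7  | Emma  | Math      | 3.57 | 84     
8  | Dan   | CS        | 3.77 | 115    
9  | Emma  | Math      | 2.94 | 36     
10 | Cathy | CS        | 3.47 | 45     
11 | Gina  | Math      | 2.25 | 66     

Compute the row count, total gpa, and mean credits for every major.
SELECT major,
       COUNT(*) as cnt,
       SUM(gpa) as total_gpa,
       AVG(credits) as avg_credits
FROM students
GROUP BY major

Result:
  CS: 4 records, 13.10 total gpa, 80.50 avg credits
  Chemistry: 3 records, 8.16 total gpa, 99.00 avg credits
  Math: 4 records, 11.27 total gpa, 75.75 avg credits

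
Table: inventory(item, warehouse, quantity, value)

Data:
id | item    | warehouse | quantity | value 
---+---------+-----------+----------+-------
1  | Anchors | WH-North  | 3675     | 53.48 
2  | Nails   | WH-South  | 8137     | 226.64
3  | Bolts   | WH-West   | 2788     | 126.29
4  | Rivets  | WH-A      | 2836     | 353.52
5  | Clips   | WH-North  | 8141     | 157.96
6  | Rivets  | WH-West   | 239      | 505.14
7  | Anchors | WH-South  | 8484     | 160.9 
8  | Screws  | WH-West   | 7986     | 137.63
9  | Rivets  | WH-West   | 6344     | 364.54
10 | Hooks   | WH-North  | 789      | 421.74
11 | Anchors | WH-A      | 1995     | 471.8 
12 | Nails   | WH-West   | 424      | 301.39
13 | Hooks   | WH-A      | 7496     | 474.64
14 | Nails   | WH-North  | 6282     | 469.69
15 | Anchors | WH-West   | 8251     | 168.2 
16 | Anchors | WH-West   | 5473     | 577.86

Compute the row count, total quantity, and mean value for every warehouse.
SELECT warehouse,
       COUNT(*) as cnt,
       SUM(quantity) as total_quantity,
       AVG(value) as avg_value
FROM inventory
GROUP BY warehouse

Result:
  WH-A: 3 records, 12327 total quantity, 433.32 avg value
  WH-North: 4 records, 18887 total quantity, 275.72 avg value
  WH-South: 2 records, 16621 total quantity, 193.77 avg value
  WH-West: 7 records, 31505 total quantity, 311.58 avg value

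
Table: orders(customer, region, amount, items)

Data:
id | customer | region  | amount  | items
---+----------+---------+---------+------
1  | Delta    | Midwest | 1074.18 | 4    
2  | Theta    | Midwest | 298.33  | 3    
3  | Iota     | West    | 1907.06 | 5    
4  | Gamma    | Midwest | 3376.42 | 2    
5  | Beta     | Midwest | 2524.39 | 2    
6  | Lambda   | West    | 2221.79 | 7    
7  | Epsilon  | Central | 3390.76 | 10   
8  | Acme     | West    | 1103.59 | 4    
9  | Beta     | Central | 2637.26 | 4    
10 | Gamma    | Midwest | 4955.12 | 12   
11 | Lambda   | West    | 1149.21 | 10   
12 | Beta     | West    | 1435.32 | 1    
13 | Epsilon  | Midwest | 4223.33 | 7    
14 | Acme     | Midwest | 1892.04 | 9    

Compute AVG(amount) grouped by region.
SELECT region, AVG(amount) as result
FROM orders
GROUP BY region

Result:
  Central: 3014.01
  Midwest: 2620.54
  West: 1563.39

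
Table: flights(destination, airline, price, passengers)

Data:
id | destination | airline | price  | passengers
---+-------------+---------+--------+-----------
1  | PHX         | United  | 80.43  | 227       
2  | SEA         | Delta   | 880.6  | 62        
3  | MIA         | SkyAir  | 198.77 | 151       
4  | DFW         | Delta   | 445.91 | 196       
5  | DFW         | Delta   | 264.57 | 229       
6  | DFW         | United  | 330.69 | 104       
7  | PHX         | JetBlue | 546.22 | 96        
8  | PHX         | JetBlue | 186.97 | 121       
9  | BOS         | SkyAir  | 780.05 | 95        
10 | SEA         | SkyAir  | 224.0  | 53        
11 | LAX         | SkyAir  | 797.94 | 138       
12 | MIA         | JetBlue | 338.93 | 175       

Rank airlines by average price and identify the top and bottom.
SELECT airline, AVG(price)
FROM flights
GROUP BY airline
ORDER BY AVG(price)

All groups:
  United: 205.56
  JetBlue: 357.37
  SkyAir: 500.19
  Delta: 530.36

Highest: Delta (530.36)
Lowest: United (205.56)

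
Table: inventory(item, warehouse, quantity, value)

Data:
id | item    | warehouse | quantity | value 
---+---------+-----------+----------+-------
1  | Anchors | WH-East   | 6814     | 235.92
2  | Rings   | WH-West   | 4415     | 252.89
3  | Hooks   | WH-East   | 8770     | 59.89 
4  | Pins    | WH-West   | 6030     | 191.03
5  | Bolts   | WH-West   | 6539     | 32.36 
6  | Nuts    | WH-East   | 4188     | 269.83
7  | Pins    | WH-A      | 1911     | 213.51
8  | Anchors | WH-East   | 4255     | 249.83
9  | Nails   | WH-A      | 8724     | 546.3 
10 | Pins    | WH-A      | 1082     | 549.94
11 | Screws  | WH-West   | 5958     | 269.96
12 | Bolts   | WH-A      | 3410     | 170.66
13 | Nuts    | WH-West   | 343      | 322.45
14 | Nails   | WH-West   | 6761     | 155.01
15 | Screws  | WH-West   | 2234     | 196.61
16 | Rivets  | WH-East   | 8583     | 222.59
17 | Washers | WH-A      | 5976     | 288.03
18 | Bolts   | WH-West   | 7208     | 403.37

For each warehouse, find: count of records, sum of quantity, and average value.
SELECT warehouse,
       COUNT(*) as cnt,
       SUM(quantity) as total_quantity,
       AVG(value) as avg_value
FROM inventory
GROUP BY warehouse

Result:
  WH-A: 5 records, 21103 total quantity, 353.69 avg value
  WH-East: 5 records, 32610 total quantity, 207.61 avg value
  WH-West: 8 records, 39488 total quantity, 227.96 avg value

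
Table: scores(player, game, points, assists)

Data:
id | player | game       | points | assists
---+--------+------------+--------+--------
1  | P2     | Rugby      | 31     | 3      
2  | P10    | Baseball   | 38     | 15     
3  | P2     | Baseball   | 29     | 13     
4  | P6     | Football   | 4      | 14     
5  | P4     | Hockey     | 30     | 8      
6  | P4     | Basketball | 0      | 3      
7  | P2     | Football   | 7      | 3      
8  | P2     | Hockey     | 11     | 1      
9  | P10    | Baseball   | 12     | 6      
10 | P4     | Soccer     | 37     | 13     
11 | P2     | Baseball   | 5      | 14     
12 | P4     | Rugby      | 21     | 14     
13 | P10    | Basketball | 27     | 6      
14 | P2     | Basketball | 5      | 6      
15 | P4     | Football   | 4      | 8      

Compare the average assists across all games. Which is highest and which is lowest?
SELECT game, AVG(assists)
FROM scores
GROUP BY game
ORDER BY AVG(assists)

All groups:
  Hockey: 4.50
  Basketball: 5.00
  Football: 8.33
  Rugby: 8.50
  Baseball: 12.00
  Soccer: 13.00

Highest: Soccer (13.00)
Lowest: Hockey (4.50)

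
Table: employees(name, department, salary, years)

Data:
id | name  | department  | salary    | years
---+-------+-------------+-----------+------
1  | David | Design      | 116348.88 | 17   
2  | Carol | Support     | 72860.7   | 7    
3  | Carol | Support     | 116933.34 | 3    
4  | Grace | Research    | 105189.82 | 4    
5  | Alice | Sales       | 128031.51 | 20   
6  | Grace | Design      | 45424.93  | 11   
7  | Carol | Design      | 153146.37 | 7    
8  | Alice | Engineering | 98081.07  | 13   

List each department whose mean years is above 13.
SELECT department, AVG(years)
FROM employees
GROUP BY department
HAVING AVG(years) > 13

Result:
  Sales: avg=20.00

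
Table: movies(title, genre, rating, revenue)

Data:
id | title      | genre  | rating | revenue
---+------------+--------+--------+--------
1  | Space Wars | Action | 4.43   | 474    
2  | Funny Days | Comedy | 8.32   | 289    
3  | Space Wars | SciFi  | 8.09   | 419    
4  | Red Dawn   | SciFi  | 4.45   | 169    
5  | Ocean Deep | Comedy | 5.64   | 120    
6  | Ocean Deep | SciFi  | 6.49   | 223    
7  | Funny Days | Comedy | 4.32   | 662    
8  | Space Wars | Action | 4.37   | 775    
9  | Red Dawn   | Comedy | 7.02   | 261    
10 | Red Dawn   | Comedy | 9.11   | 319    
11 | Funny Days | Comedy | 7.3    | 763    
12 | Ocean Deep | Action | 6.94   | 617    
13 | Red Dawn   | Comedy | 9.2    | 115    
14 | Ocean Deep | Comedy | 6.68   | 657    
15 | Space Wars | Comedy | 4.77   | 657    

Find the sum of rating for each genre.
SELECT genre, SUM(rating) as result
FROM movies
GROUP BY genre

Result:
  Action: 15.74
  Comedy: 62.36
  SciFi: 19.03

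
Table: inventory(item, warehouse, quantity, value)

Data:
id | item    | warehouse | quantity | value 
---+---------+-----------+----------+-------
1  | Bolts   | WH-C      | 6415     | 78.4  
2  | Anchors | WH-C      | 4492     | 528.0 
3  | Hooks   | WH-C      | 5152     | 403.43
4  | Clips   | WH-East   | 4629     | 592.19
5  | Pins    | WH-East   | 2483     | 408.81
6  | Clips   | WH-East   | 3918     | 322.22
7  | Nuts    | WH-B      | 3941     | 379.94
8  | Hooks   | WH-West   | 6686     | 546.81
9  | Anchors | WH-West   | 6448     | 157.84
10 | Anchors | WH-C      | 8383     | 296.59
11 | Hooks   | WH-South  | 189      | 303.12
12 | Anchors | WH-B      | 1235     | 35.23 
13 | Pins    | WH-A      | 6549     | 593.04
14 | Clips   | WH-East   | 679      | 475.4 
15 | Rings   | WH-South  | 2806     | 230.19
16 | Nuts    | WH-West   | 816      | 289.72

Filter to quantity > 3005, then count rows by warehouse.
SELECT warehouse, COUNT(*)
FROM inventory
WHERE quantity > 3005
GROUP BY warehouse

Note: WHERE filters rows before grouping.

Result:
  WH-A: 1
  WH-B: 1
  WH-C: 4
  WH-East: 2
  WH-West: 2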